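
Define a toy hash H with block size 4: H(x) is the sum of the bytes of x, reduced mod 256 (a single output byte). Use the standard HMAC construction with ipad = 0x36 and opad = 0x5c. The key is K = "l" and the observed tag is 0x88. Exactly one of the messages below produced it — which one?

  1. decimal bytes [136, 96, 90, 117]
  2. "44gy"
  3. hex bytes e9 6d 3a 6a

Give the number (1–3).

2

Key "l" = 6c is 1 byte ≤ B = 4; zero-pad to 4 bytes: K' = 6c 00 00 00.
K' ⊕ ipad = 5a 36 36 36; K' ⊕ opad = 30 5c 5c 5c.
m1: inner = H(5a 36 36 36 88 60 5a 75) = b3; tag = H(30 5c 5c 5c b3) = f7
m2: inner = H(5a 36 36 36 34 34 67 79) = 44; tag = H(30 5c 5c 5c 44) = 88 ← matches
m3: inner = H(5a 36 36 36 e9 6d 3a 6a) = f6; tag = H(30 5c 5c 5c f6) = 3a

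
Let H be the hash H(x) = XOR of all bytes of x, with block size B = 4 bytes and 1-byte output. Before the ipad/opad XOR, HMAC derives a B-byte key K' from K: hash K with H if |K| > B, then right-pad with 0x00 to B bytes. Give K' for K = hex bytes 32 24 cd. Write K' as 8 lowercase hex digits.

3224cd00

Key hex bytes 32 24 cd is 3 bytes ≤ B = 4; zero-pad to 4 bytes: K' = 32 24 cd 00.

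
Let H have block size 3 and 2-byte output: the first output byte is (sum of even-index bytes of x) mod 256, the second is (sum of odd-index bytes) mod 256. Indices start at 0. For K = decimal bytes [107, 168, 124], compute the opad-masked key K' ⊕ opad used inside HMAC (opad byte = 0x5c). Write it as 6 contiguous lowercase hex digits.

37f420

Key decimal bytes [107, 168, 124] = 6b a8 7c is exactly B = 3 bytes: K' = 6b a8 7c.
XOR each byte with 0x5c: 6b⊕5c=37, a8⊕5c=f4, 7c⊕5c=20.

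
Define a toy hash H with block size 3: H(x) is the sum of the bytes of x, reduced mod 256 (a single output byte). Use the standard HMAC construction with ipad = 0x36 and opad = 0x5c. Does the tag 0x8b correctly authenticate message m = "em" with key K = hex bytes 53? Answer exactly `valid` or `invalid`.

invalid

Key hex bytes 53 is 1 byte ≤ B = 3; zero-pad to 3 bytes: K' = 53 00 00.
K' ⊕ ipad = 65 36 36; K' ⊕ opad = 0f 5c 5c.
Inner hash: sum = 101+54+54+101+109 = 419; mod 256 = 163 → a3.
Outer hash (recomputed tag): sum = 15+92+92+163 = 362; mod 256 = 106 → 6a.
Recomputed tag = 6a; claimed = 8b → mismatch.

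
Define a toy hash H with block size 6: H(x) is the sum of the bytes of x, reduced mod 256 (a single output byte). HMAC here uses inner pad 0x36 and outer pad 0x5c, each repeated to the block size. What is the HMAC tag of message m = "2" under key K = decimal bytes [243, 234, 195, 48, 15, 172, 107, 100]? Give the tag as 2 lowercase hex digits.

Key decimal bytes [243, 234, 195, 48, 15, 172, 107, 100] = f3 ea c3 30 0f ac 6b 64 is 8 bytes > B = 6, so hash it first: H(key) = 5a, then zero-pad to 6 bytes: K' = 5a 00 00 00 00 00.
K' ⊕ ipad = 6c 36 36 36 36 36.  K' ⊕ opad = 06 5c 5c 5c 5c 5c.
Inner input = (K'⊕ipad) ∥ m = 6c 36 36 36 36 36 ∥ 32.
Inner hash: sum = 108+54+54+54+54+54+50 = 428; mod 256 = 172 → ac.
Outer input = (K'⊕opad) ∥ inner = 06 5c 5c 5c 5c 5c ∥ ac.
Outer hash (tag): sum = 6+92+92+92+92+92+172 = 638; mod 256 = 126 → 7e.

7e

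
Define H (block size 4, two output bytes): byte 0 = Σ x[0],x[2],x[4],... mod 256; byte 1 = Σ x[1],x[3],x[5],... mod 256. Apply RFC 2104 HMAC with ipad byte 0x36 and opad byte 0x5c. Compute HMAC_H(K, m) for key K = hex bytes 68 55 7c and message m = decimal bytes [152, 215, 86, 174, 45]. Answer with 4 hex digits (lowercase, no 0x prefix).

Key hex bytes 68 55 7c is 3 bytes ≤ B = 4; zero-pad to 4 bytes: K' = 68 55 7c 00.
K' ⊕ ipad = 5e 63 4a 36.  K' ⊕ opad = 34 09 20 5c.
Inner input = (K'⊕ipad) ∥ m = 5e 63 4a 36 ∥ 98 d7 56 ae 2d.
Inner hash: even-index sum = 451 mod 256 = 195; odd-index sum = 542 mod 256 = 30 → c3 1e.
Outer input = (K'⊕opad) ∥ inner = 34 09 20 5c ∥ c3 1e.
Outer hash (tag): even-index sum = 279 mod 256 = 23; odd-index sum = 131 mod 256 = 131 → 17 83.

1783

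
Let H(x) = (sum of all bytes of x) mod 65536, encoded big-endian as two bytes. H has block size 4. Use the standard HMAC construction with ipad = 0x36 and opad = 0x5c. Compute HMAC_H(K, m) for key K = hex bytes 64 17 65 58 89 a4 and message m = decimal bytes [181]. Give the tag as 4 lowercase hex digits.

01f8

Key hex bytes 64 17 65 58 89 a4 is 6 bytes > B = 4, so hash it first: H(key) = 02 65, then zero-pad to 4 bytes: K' = 02 65 00 00.
K' ⊕ ipad = 34 53 36 36.  K' ⊕ opad = 5e 39 5c 5c.
Inner input = (K'⊕ipad) ∥ m = 34 53 36 36 ∥ b5.
Inner hash: sum = 52+83+54+54+181 = 424 → 01 a8.
Outer input = (K'⊕opad) ∥ inner = 5e 39 5c 5c ∥ 01 a8.
Outer hash (tag): sum = 94+57+92+92+1+168 = 504 → 01 f8.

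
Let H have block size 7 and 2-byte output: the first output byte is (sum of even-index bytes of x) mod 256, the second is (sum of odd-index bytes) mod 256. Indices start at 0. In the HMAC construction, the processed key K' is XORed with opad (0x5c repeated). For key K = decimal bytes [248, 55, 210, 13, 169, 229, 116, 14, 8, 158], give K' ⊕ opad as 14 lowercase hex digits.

Key decimal bytes [248, 55, 210, 13, 169, 229, 116, 14, 8, 158] = f8 37 d2 0d a9 e5 74 0e 08 9e is 10 bytes > B = 7, so hash it first: H(key) = ef d5, then zero-pad to 7 bytes: K' = ef d5 00 00 00 00 00.
XOR each byte with 0x5c: ef⊕5c=b3, d5⊕5c=89, 00⊕5c=5c, 00⊕5c=5c, 00⊕5c=5c, 00⊕5c=5c, 00⊕5c=5c.

b3895c5c5c5c5c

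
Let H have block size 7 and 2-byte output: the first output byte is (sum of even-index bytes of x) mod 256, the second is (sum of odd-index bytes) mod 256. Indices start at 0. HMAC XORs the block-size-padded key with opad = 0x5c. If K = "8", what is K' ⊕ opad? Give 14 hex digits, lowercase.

Key "8" = 38 is 1 byte ≤ B = 7; zero-pad to 7 bytes: K' = 38 00 00 00 00 00 00.
XOR each byte with 0x5c: 38⊕5c=64, 00⊕5c=5c, 00⊕5c=5c, 00⊕5c=5c, 00⊕5c=5c, 00⊕5c=5c, 00⊕5c=5c.

645c5c5c5c5c5c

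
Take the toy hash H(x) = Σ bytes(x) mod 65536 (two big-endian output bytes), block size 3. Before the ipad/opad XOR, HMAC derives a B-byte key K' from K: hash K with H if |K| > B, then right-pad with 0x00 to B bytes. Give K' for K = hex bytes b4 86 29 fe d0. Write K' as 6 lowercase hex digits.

033100

|K| = 5 > B = 3, so first hash the key.
H(K): sum = 180+134+41+254+208 = 817 → 03 31.
Zero-pad H(K) = 03 31 to 3 bytes: K' = 03 31 00.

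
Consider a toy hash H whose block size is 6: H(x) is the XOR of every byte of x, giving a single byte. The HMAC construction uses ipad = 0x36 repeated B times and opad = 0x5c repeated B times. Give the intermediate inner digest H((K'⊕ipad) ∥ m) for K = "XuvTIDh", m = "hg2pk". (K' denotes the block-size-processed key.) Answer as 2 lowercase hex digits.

4c

Key "XuvTIDh" = 58 75 76 54 49 44 68 is 7 bytes > B = 6, so hash it first: H(key) = 6a, then zero-pad to 6 bytes: K' = 6a 00 00 00 00 00.
K' ⊕ ipad = 5c 36 36 36 36 36.
Inner input = 5c 36 36 36 36 36 ∥ 68 67 32 70 6b.
Inner hash: XOR 5c⊕36⊕36⊕36⊕36⊕36⊕68⊕67⊕32⊕70⊕6b = 4c.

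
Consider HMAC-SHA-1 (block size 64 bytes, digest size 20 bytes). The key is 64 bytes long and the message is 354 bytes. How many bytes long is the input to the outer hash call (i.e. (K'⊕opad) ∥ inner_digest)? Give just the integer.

Key is 64 ≤ 64 bytes, zero-padded: |K'| = 64.
Outer input = (K'⊕opad) ∥ H(inner) → 64 + 20 = 84 bytes.

84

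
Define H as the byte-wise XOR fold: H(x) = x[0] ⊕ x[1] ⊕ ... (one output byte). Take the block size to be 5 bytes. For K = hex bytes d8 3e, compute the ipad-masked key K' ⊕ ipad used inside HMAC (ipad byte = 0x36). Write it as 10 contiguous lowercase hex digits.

Key hex bytes d8 3e is 2 bytes ≤ B = 5; zero-pad to 5 bytes: K' = d8 3e 00 00 00.
XOR each byte with 0x36: d8⊕36=ee, 3e⊕36=08, 00⊕36=36, 00⊕36=36, 00⊕36=36.

ee08363636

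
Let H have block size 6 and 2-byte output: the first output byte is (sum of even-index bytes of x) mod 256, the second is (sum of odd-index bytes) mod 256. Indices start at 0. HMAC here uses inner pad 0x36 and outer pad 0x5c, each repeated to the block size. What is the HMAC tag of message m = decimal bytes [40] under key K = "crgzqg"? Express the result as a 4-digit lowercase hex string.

bc70

Key "crgzqg" = 63 72 67 7a 71 67 is exactly B = 6 bytes: K' = 63 72 67 7a 71 67.
K' ⊕ ipad = 55 44 51 4c 47 51.  K' ⊕ opad = 3f 2e 3b 26 2d 3b.
Inner input = (K'⊕ipad) ∥ m = 55 44 51 4c 47 51 ∥ 28.
Inner hash: even-index sum = 277 mod 256 = 21; odd-index sum = 225 mod 256 = 225 → 15 e1.
Outer input = (K'⊕opad) ∥ inner = 3f 2e 3b 26 2d 3b ∥ 15 e1.
Outer hash (tag): even-index sum = 188 mod 256 = 188; odd-index sum = 368 mod 256 = 112 → bc 70.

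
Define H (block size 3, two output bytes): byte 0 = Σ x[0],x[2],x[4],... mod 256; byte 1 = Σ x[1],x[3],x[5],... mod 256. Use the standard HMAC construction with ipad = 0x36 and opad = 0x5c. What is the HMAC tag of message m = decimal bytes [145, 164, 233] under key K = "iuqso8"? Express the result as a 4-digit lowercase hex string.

Key "iuqso8" = 69 75 71 73 6f 38 is 6 bytes > B = 3, so hash it first: H(key) = 49 20, then zero-pad to 3 bytes: K' = 49 20 00.
K' ⊕ ipad = 7f 16 36.  K' ⊕ opad = 15 7c 5c.
Inner input = (K'⊕ipad) ∥ m = 7f 16 36 ∥ 91 a4 e9.
Inner hash: even-index sum = 345 mod 256 = 89; odd-index sum = 400 mod 256 = 144 → 59 90.
Outer input = (K'⊕opad) ∥ inner = 15 7c 5c ∥ 59 90.
Outer hash (tag): even-index sum = 257 mod 256 = 1; odd-index sum = 213 mod 256 = 213 → 01 d5.

01d5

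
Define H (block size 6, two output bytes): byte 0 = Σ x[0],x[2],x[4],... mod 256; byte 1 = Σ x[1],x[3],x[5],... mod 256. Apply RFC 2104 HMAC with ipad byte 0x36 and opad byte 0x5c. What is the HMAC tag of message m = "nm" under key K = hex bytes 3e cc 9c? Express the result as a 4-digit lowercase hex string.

d41b

Key hex bytes 3e cc 9c is 3 bytes ≤ B = 6; zero-pad to 6 bytes: K' = 3e cc 9c 00 00 00.
K' ⊕ ipad = 08 fa aa 36 36 36.  K' ⊕ opad = 62 90 c0 5c 5c 5c.
Inner input = (K'⊕ipad) ∥ m = 08 fa aa 36 36 36 ∥ 6e 6d.
Inner hash: even-index sum = 342 mod 256 = 86; odd-index sum = 467 mod 256 = 211 → 56 d3.
Outer input = (K'⊕opad) ∥ inner = 62 90 c0 5c 5c 5c ∥ 56 d3.
Outer hash (tag): even-index sum = 468 mod 256 = 212; odd-index sum = 539 mod 256 = 27 → d4 1b.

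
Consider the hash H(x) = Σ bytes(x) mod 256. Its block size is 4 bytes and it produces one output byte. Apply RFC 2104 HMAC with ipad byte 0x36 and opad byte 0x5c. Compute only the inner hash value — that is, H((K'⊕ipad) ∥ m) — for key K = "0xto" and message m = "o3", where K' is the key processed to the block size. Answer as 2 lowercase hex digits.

Key "0xto" = 30 78 74 6f is exactly B = 4 bytes: K' = 30 78 74 6f.
K' ⊕ ipad = 06 4e 42 59.
Inner input = 06 4e 42 59 ∥ 6f 33.
Inner hash: sum = 6+78+66+89+111+51 = 401; mod 256 = 145 → 91.

91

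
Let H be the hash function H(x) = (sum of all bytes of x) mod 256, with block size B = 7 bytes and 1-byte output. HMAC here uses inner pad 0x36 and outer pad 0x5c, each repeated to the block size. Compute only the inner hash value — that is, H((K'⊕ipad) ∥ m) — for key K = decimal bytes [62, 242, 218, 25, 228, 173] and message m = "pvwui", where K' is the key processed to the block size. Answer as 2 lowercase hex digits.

Key decimal bytes [62, 242, 218, 25, 228, 173] = 3e f2 da 19 e4 ad is 6 bytes ≤ B = 7; zero-pad to 7 bytes: K' = 3e f2 da 19 e4 ad 00.
K' ⊕ ipad = 08 c4 ec 2f d2 9b 36.
Inner input = 08 c4 ec 2f d2 9b 36 ∥ 70 76 77 75 69.
Inner hash: sum = 8+196+236+47+210+155+54+112+118+119+117+105 = 1477; mod 256 = 197 → c5.

c5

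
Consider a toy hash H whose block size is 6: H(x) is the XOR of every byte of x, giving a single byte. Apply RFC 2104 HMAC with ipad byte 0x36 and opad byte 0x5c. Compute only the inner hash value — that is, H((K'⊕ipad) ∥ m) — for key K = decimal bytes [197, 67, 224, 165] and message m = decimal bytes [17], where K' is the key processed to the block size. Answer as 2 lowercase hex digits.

d2

Key decimal bytes [197, 67, 224, 165] = c5 43 e0 a5 is 4 bytes ≤ B = 6; zero-pad to 6 bytes: K' = c5 43 e0 a5 00 00.
K' ⊕ ipad = f3 75 d6 93 36 36.
Inner input = f3 75 d6 93 36 36 ∥ 11.
Inner hash: XOR f3⊕75⊕d6⊕93⊕36⊕36⊕11 = d2.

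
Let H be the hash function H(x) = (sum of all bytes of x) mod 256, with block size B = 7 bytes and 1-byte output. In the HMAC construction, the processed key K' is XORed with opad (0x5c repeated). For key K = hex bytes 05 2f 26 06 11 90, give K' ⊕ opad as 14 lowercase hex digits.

59737a5a4dcc5c

Key hex bytes 05 2f 26 06 11 90 is 6 bytes ≤ B = 7; zero-pad to 7 bytes: K' = 05 2f 26 06 11 90 00.
XOR each byte with 0x5c: 05⊕5c=59, 2f⊕5c=73, 26⊕5c=7a, 06⊕5c=5a, 11⊕5c=4d, 90⊕5c=cc, 00⊕5c=5c.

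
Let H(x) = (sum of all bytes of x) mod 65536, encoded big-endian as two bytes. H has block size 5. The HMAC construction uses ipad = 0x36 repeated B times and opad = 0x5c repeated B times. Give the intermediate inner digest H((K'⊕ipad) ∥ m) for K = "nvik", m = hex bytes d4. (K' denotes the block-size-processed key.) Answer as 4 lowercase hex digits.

025e

Key "nvik" = 6e 76 69 6b is 4 bytes ≤ B = 5; zero-pad to 5 bytes: K' = 6e 76 69 6b 00.
K' ⊕ ipad = 58 40 5f 5d 36.
Inner input = 58 40 5f 5d 36 ∥ d4.
Inner hash: sum = 88+64+95+93+54+212 = 606 → 02 5e.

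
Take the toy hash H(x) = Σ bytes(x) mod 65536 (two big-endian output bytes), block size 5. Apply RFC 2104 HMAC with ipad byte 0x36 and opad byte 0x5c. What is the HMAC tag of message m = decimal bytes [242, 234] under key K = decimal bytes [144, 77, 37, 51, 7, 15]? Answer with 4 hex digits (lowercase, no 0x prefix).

01bd

Key decimal bytes [144, 77, 37, 51, 7, 15] = 90 4d 25 33 07 0f is 6 bytes > B = 5, so hash it first: H(key) = 01 4b, then zero-pad to 5 bytes: K' = 01 4b 00 00 00.
K' ⊕ ipad = 37 7d 36 36 36.  K' ⊕ opad = 5d 17 5c 5c 5c.
Inner input = (K'⊕ipad) ∥ m = 37 7d 36 36 36 ∥ f2 ea.
Inner hash: sum = 55+125+54+54+54+242+234 = 818 → 03 32.
Outer input = (K'⊕opad) ∥ inner = 5d 17 5c 5c 5c ∥ 03 32.
Outer hash (tag): sum = 93+23+92+92+92+3+50 = 445 → 01 bd.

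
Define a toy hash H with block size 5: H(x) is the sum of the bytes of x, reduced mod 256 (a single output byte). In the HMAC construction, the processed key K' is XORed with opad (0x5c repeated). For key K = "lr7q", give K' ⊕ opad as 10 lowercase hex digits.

Key "lr7q" = 6c 72 37 71 is 4 bytes ≤ B = 5; zero-pad to 5 bytes: K' = 6c 72 37 71 00.
XOR each byte with 0x5c: 6c⊕5c=30, 72⊕5c=2e, 37⊕5c=6b, 71⊕5c=2d, 00⊕5c=5c.

302e6b2d5c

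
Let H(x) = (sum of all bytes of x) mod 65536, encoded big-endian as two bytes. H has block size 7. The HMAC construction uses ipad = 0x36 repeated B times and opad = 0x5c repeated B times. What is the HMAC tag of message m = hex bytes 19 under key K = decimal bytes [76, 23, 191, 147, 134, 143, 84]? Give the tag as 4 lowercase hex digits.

Key decimal bytes [76, 23, 191, 147, 134, 143, 84] = 4c 17 bf 93 86 8f 54 is exactly B = 7 bytes: K' = 4c 17 bf 93 86 8f 54.
K' ⊕ ipad = 7a 21 89 a5 b0 b9 62.  K' ⊕ opad = 10 4b e3 cf da d3 08.
Inner input = (K'⊕ipad) ∥ m = 7a 21 89 a5 b0 b9 62 ∥ 19.
Inner hash: sum = 122+33+137+165+176+185+98+25 = 941 → 03 ad.
Outer input = (K'⊕opad) ∥ inner = 10 4b e3 cf da d3 08 ∥ 03 ad.
Outer hash (tag): sum = 16+75+227+207+218+211+8+3+173 = 1138 → 04 72.

0472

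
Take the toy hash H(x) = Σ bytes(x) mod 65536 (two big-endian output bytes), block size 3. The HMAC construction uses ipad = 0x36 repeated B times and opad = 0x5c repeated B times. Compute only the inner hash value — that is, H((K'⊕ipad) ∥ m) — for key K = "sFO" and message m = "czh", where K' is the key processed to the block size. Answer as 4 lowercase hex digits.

0273

Key "sFO" = 73 46 4f is exactly B = 3 bytes: K' = 73 46 4f.
K' ⊕ ipad = 45 70 79.
Inner input = 45 70 79 ∥ 63 7a 68.
Inner hash: sum = 69+112+121+99+122+104 = 627 → 02 73.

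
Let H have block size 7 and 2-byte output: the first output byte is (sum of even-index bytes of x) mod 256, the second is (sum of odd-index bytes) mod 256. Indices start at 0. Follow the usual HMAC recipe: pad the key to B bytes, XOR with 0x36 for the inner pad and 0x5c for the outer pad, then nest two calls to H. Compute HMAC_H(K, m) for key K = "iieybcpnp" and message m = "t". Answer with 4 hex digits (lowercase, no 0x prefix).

Key "iieybcpnp" = 69 69 65 79 62 63 70 6e 70 is 9 bytes > B = 7, so hash it first: H(key) = 10 b3, then zero-pad to 7 bytes: K' = 10 b3 00 00 00 00 00.
K' ⊕ ipad = 26 85 36 36 36 36 36.  K' ⊕ opad = 4c ef 5c 5c 5c 5c 5c.
Inner input = (K'⊕ipad) ∥ m = 26 85 36 36 36 36 36 ∥ 74.
Inner hash: even-index sum = 200 mod 256 = 200; odd-index sum = 357 mod 256 = 101 → c8 65.
Outer input = (K'⊕opad) ∥ inner = 4c ef 5c 5c 5c 5c 5c ∥ c8 65.
Outer hash (tag): even-index sum = 453 mod 256 = 197; odd-index sum = 623 mod 256 = 111 → c5 6f.

c56f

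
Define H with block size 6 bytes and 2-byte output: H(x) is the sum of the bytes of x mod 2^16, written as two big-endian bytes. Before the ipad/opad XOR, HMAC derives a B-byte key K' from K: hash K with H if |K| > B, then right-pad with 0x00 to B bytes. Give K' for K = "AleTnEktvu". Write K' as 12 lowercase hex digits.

03e300000000

|K| = 10 > B = 6, so first hash the key.
H(K): sum = 65+108+101+84+110+69+107+116+118+117 = 995 → 03 e3.
Zero-pad H(K) = 03 e3 to 6 bytes: K' = 03 e3 00 00 00 00.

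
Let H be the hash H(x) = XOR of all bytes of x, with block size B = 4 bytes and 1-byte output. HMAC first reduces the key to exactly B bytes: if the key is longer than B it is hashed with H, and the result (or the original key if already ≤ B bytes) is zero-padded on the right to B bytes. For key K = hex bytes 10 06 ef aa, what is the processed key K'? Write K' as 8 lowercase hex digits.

1006efaa

Key hex bytes 10 06 ef aa is exactly B = 4 bytes: K' = 10 06 ef aa.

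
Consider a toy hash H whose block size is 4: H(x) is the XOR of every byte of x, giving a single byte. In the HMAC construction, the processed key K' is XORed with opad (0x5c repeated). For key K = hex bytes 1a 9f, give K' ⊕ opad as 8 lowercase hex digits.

46c35c5c

Key hex bytes 1a 9f is 2 bytes ≤ B = 4; zero-pad to 4 bytes: K' = 1a 9f 00 00.
XOR each byte with 0x5c: 1a⊕5c=46, 9f⊕5c=c3, 00⊕5c=5c, 00⊕5c=5c.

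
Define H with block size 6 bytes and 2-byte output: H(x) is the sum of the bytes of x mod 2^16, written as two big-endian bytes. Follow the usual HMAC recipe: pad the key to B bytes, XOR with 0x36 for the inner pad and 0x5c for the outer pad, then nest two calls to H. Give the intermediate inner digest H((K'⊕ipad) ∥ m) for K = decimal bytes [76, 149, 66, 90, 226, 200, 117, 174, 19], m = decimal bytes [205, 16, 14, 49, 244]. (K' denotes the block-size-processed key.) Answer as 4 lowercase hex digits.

Key decimal bytes [76, 149, 66, 90, 226, 200, 117, 174, 19] = 4c 95 42 5a e2 c8 75 ae 13 is 9 bytes > B = 6, so hash it first: H(key) = 04 5d, then zero-pad to 6 bytes: K' = 04 5d 00 00 00 00.
K' ⊕ ipad = 32 6b 36 36 36 36.
Inner input = 32 6b 36 36 36 36 ∥ cd 10 0e 31 f4.
Inner hash: sum = 50+107+54+54+54+54+205+16+14+49+244 = 901 → 03 85.

0385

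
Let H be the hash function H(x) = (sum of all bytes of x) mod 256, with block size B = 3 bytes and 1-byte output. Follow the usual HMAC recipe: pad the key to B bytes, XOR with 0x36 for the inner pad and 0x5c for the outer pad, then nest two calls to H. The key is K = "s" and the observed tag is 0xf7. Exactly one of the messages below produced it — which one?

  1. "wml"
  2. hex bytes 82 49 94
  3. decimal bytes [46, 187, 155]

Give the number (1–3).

2

Key "s" = 73 is 1 byte ≤ B = 3; zero-pad to 3 bytes: K' = 73 00 00.
K' ⊕ ipad = 45 36 36; K' ⊕ opad = 2f 5c 5c.
m1: inner = H(45 36 36 77 6d 6c) = 01; tag = H(2f 5c 5c 01) = e8
m2: inner = H(45 36 36 82 49 94) = 10; tag = H(2f 5c 5c 10) = f7 ← matches
m3: inner = H(45 36 36 2e bb 9b) = 35; tag = H(2f 5c 5c 35) = 1c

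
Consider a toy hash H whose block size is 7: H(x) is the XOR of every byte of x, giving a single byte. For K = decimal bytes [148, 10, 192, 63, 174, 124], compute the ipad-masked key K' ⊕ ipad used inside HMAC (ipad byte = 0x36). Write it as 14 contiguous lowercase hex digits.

Key decimal bytes [148, 10, 192, 63, 174, 124] = 94 0a c0 3f ae 7c is 6 bytes ≤ B = 7; zero-pad to 7 bytes: K' = 94 0a c0 3f ae 7c 00.
XOR each byte with 0x36: 94⊕36=a2, 0a⊕36=3c, c0⊕36=f6, 3f⊕36=09, ae⊕36=98, 7c⊕36=4a, 00⊕36=36.

a23cf609984a36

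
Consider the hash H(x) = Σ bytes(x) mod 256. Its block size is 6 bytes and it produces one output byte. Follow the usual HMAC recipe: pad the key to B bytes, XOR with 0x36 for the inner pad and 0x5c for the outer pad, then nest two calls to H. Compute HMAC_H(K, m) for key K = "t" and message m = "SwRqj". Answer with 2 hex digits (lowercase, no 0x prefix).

3b

Key "t" = 74 is 1 byte ≤ B = 6; zero-pad to 6 bytes: K' = 74 00 00 00 00 00.
K' ⊕ ipad = 42 36 36 36 36 36.  K' ⊕ opad = 28 5c 5c 5c 5c 5c.
Inner input = (K'⊕ipad) ∥ m = 42 36 36 36 36 36 ∥ 53 77 52 71 6a.
Inner hash: sum = 66+54+54+54+54+54+83+119+82+113+106 = 839; mod 256 = 71 → 47.
Outer input = (K'⊕opad) ∥ inner = 28 5c 5c 5c 5c 5c ∥ 47.
Outer hash (tag): sum = 40+92+92+92+92+92+71 = 571; mod 256 = 59 → 3b.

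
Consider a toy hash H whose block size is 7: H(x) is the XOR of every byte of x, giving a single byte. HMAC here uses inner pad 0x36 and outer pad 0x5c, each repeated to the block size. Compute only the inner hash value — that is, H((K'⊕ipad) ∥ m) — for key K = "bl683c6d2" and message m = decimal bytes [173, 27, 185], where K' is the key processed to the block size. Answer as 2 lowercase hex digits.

Key "bl683c6d2" = 62 6c 36 38 33 63 36 64 32 is 9 bytes > B = 7, so hash it first: H(key) = 30, then zero-pad to 7 bytes: K' = 30 00 00 00 00 00 00.
K' ⊕ ipad = 06 36 36 36 36 36 36.
Inner input = 06 36 36 36 36 36 36 ∥ ad 1b b9.
Inner hash: XOR 06⊕36⊕36⊕36⊕36⊕36⊕36⊕ad⊕1b⊕b9 = 09.

09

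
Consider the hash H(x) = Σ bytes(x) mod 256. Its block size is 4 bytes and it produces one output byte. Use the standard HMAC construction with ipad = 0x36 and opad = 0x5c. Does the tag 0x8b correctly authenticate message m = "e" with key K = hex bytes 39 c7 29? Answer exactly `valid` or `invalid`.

valid

Key hex bytes 39 c7 29 is 3 bytes ≤ B = 4; zero-pad to 4 bytes: K' = 39 c7 29 00.
K' ⊕ ipad = 0f f1 1f 36; K' ⊕ opad = 65 9b 75 5c.
Inner hash: sum = 15+241+31+54+101 = 442; mod 256 = 186 → ba.
Outer hash (recomputed tag): sum = 101+155+117+92+186 = 651; mod 256 = 139 → 8b.
Recomputed tag = 8b; claimed = 8b → match.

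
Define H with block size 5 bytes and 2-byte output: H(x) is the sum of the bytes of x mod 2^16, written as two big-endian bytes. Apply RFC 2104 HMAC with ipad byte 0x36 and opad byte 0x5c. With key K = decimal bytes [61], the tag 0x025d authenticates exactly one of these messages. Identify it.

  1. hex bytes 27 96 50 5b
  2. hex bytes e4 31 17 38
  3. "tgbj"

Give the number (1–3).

Key decimal bytes [61] = 3d is 1 byte ≤ B = 5; zero-pad to 5 bytes: K' = 3d 00 00 00 00.
K' ⊕ ipad = 0b 36 36 36 36; K' ⊕ opad = 61 5c 5c 5c 5c.
m1: inner = H(0b 36 36 36 36 27 96 50 5b) = 02 4b; tag = H(61 5c 5c 5c 5c 02 4b) = 021e
m2: inner = H(0b 36 36 36 36 e4 31 17 38) = 02 47; tag = H(61 5c 5c 5c 5c 02 47) = 021a
m3: inner = H(0b 36 36 36 36 74 67 62 6a) = 02 8a; tag = H(61 5c 5c 5c 5c 02 8a) = 025d ← matches

3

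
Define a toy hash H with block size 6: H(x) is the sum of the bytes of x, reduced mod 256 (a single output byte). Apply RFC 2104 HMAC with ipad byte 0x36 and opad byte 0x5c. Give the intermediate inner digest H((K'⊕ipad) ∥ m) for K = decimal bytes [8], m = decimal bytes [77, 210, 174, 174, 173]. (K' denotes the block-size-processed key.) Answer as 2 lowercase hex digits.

Key decimal bytes [8] = 08 is 1 byte ≤ B = 6; zero-pad to 6 bytes: K' = 08 00 00 00 00 00.
K' ⊕ ipad = 3e 36 36 36 36 36.
Inner input = 3e 36 36 36 36 36 ∥ 4d d2 ae ae ad.
Inner hash: sum = 62+54+54+54+54+54+77+210+174+174+173 = 1140; mod 256 = 116 → 74.

74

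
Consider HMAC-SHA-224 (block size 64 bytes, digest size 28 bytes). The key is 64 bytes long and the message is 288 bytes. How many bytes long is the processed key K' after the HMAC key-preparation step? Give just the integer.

64

Key is 64 ≤ 64 bytes, zero-padded: |K'| = 64.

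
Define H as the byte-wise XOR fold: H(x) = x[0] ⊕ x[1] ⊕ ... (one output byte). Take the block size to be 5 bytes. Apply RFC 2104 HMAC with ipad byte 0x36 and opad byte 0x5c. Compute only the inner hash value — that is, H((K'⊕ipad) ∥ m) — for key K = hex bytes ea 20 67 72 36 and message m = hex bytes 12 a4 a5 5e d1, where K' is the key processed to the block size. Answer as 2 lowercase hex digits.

43

Key hex bytes ea 20 67 72 36 is exactly B = 5 bytes: K' = ea 20 67 72 36.
K' ⊕ ipad = dc 16 51 44 00.
Inner input = dc 16 51 44 00 ∥ 12 a4 a5 5e d1.
Inner hash: XOR dc⊕16⊕51⊕44⊕00⊕12⊕a4⊕a5⊕5e⊕d1 = 43.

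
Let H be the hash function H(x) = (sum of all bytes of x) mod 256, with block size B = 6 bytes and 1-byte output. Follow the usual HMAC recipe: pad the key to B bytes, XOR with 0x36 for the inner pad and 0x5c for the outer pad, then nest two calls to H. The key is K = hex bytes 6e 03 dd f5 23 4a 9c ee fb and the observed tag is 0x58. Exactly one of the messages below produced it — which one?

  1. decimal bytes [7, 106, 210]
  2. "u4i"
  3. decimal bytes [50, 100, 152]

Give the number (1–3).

Key hex bytes 6e 03 dd f5 23 4a 9c ee fb is 9 bytes > B = 6, so hash it first: H(key) = 35, then zero-pad to 6 bytes: K' = 35 00 00 00 00 00.
K' ⊕ ipad = 03 36 36 36 36 36; K' ⊕ opad = 69 5c 5c 5c 5c 5c.
m1: inner = H(03 36 36 36 36 36 07 6a d2) = 54; tag = H(69 5c 5c 5c 5c 5c 54) = 89
m2: inner = H(03 36 36 36 36 36 75 34 69) = 23; tag = H(69 5c 5c 5c 5c 5c 23) = 58 ← matches
m3: inner = H(03 36 36 36 36 36 32 64 98) = 3f; tag = H(69 5c 5c 5c 5c 5c 3f) = 74

2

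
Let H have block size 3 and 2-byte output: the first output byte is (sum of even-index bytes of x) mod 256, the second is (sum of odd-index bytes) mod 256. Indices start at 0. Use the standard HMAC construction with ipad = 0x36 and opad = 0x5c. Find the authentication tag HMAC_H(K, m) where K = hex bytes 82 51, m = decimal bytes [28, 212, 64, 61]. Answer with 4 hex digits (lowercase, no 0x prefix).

Key hex bytes 82 51 is 2 bytes ≤ B = 3; zero-pad to 3 bytes: K' = 82 51 00.
K' ⊕ ipad = b4 67 36.  K' ⊕ opad = de 0d 5c.
Inner input = (K'⊕ipad) ∥ m = b4 67 36 ∥ 1c d4 40 3d.
Inner hash: even-index sum = 507 mod 256 = 251; odd-index sum = 195 mod 256 = 195 → fb c3.
Outer input = (K'⊕opad) ∥ inner = de 0d 5c ∥ fb c3.
Outer hash (tag): even-index sum = 509 mod 256 = 253; odd-index sum = 264 mod 256 = 8 → fd 08.

fd08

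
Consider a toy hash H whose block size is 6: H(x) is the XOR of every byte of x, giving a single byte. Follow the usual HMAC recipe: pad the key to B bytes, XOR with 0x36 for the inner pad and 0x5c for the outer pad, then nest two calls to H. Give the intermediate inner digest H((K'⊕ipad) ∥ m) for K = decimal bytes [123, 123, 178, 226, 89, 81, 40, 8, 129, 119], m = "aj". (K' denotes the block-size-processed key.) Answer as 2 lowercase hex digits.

Key decimal bytes [123, 123, 178, 226, 89, 81, 40, 8, 129, 119] = 7b 7b b2 e2 59 51 28 08 81 77 is 10 bytes > B = 6, so hash it first: H(key) = 8e, then zero-pad to 6 bytes: K' = 8e 00 00 00 00 00.
K' ⊕ ipad = b8 36 36 36 36 36.
Inner input = b8 36 36 36 36 36 ∥ 61 6a.
Inner hash: XOR b8⊕36⊕36⊕36⊕36⊕36⊕61⊕6a = 85.

85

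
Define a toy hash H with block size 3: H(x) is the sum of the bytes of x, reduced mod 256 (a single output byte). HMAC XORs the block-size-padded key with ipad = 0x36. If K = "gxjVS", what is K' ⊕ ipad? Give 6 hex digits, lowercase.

Key "gxjVS" = 67 78 6a 56 53 is 5 bytes > B = 3, so hash it first: H(key) = f2, then zero-pad to 3 bytes: K' = f2 00 00.
XOR each byte with 0x36: f2⊕36=c4, 00⊕36=36, 00⊕36=36.

c43636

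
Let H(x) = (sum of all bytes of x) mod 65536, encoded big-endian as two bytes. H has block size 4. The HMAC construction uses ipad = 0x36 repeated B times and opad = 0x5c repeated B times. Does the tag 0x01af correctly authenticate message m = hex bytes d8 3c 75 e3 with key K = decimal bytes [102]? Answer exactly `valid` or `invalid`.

valid

Key decimal bytes [102] = 66 is 1 byte ≤ B = 4; zero-pad to 4 bytes: K' = 66 00 00 00.
K' ⊕ ipad = 50 36 36 36; K' ⊕ opad = 3a 5c 5c 5c.
Inner hash: sum = 80+54+54+54+216+60+117+227 = 862 → 03 5e.
Outer hash (recomputed tag): sum = 58+92+92+92+3+94 = 431 → 01 af.
Recomputed tag = 01af; claimed = 01af → match.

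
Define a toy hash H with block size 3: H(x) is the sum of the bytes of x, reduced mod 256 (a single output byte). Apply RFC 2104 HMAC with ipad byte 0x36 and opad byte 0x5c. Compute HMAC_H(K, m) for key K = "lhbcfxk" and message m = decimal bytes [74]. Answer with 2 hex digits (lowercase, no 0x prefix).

Key "lhbcfxk" = 6c 68 62 63 66 78 6b is 7 bytes > B = 3, so hash it first: H(key) = e2, then zero-pad to 3 bytes: K' = e2 00 00.
K' ⊕ ipad = d4 36 36.  K' ⊕ opad = be 5c 5c.
Inner input = (K'⊕ipad) ∥ m = d4 36 36 ∥ 4a.
Inner hash: sum = 212+54+54+74 = 394; mod 256 = 138 → 8a.
Outer input = (K'⊕opad) ∥ inner = be 5c 5c ∥ 8a.
Outer hash (tag): sum = 190+92+92+138 = 512; mod 256 = 0 → 00.

00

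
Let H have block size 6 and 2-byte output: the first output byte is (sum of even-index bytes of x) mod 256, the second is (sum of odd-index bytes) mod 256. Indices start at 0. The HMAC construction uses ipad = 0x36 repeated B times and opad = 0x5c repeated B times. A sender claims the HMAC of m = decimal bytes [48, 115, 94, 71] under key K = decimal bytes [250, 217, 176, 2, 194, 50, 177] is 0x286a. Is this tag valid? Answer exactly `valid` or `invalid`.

Key decimal bytes [250, 217, 176, 2, 194, 50, 177] = fa d9 b0 02 c2 32 b1 is 7 bytes > B = 6, so hash it first: H(key) = 1d 0d, then zero-pad to 6 bytes: K' = 1d 0d 00 00 00 00.
K' ⊕ ipad = 2b 3b 36 36 36 36; K' ⊕ opad = 41 51 5c 5c 5c 5c.
Inner hash: even-index sum = 293 mod 256 = 37; odd-index sum = 353 mod 256 = 97 → 25 61.
Outer hash (recomputed tag): even-index sum = 286 mod 256 = 30; odd-index sum = 362 mod 256 = 106 → 1e 6a.
Recomputed tag = 1e6a; claimed = 286a → mismatch.

invalid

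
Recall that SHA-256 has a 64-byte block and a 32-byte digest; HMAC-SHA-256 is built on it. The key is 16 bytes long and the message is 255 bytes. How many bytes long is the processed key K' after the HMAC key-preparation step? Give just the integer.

Key is 16 ≤ 64 bytes, zero-padded: |K'| = 64.

64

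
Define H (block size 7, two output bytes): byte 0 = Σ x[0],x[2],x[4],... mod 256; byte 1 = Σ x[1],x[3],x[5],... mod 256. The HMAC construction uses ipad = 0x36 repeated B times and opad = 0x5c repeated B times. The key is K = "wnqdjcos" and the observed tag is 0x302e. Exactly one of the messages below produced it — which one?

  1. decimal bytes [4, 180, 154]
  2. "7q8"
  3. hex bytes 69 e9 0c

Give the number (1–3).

Key "wnqdjcos" = 77 6e 71 64 6a 63 6f 73 is 8 bytes > B = 7, so hash it first: H(key) = c1 a8, then zero-pad to 7 bytes: K' = c1 a8 00 00 00 00 00.
K' ⊕ ipad = f7 9e 36 36 36 36 36; K' ⊕ opad = 9d f4 5c 5c 5c 5c 5c.
m1: inner = H(f7 9e 36 36 36 36 36 04 b4 9a) = 4d a8; tag = H(9d f4 5c 5c 5c 5c 5c 4d a8) = 59f9
m2: inner = H(f7 9e 36 36 36 36 36 37 71 38) = 0a 79; tag = H(9d f4 5c 5c 5c 5c 5c 0a 79) = 2ab6
m3: inner = H(f7 9e 36 36 36 36 36 69 e9 0c) = 82 7f; tag = H(9d f4 5c 5c 5c 5c 5c 82 7f) = 302e ← matches

3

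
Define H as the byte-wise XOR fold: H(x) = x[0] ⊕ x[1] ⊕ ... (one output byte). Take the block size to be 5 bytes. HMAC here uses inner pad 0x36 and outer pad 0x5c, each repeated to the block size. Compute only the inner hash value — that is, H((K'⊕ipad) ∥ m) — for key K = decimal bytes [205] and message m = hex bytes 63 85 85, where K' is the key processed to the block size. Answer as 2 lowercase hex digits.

98

Key decimal bytes [205] = cd is 1 byte ≤ B = 5; zero-pad to 5 bytes: K' = cd 00 00 00 00.
K' ⊕ ipad = fb 36 36 36 36.
Inner input = fb 36 36 36 36 ∥ 63 85 85.
Inner hash: XOR fb⊕36⊕36⊕36⊕36⊕63⊕85⊕85 = 98.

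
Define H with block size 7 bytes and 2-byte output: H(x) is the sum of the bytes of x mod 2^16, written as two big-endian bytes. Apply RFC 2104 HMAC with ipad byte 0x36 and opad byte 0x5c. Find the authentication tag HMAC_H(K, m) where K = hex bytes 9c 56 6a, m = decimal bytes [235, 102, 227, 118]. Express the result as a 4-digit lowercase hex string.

Key hex bytes 9c 56 6a is 3 bytes ≤ B = 7; zero-pad to 7 bytes: K' = 9c 56 6a 00 00 00 00.
K' ⊕ ipad = aa 60 5c 36 36 36 36.  K' ⊕ opad = c0 0a 36 5c 5c 5c 5c.
Inner input = (K'⊕ipad) ∥ m = aa 60 5c 36 36 36 36 ∥ eb 66 e3 76.
Inner hash: sum = 170+96+92+54+54+54+54+235+102+227+118 = 1256 → 04 e8.
Outer input = (K'⊕opad) ∥ inner = c0 0a 36 5c 5c 5c 5c ∥ 04 e8.
Outer hash (tag): sum = 192+10+54+92+92+92+92+4+232 = 860 → 03 5c.

035c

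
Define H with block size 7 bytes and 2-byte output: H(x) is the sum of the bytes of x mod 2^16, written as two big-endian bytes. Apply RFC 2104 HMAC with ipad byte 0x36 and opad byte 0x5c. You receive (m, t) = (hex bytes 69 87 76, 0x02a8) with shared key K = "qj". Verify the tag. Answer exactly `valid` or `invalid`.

invalid

Key "qj" = 71 6a is 2 bytes ≤ B = 7; zero-pad to 7 bytes: K' = 71 6a 00 00 00 00 00.
K' ⊕ ipad = 47 5c 36 36 36 36 36; K' ⊕ opad = 2d 36 5c 5c 5c 5c 5c.
Inner hash: sum = 71+92+54+54+54+54+54+105+135+118 = 791 → 03 17.
Outer hash (recomputed tag): sum = 45+54+92+92+92+92+92+3+23 = 585 → 02 49.
Recomputed tag = 0249; claimed = 02a8 → mismatch.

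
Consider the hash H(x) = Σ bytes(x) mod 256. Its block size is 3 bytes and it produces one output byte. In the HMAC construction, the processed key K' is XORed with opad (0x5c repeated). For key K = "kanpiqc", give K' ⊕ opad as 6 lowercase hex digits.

bb5c5c

Key "kanpiqc" = 6b 61 6e 70 69 71 63 is 7 bytes > B = 3, so hash it first: H(key) = e7, then zero-pad to 3 bytes: K' = e7 00 00.
XOR each byte with 0x5c: e7⊕5c=bb, 00⊕5c=5c, 00⊕5c=5c.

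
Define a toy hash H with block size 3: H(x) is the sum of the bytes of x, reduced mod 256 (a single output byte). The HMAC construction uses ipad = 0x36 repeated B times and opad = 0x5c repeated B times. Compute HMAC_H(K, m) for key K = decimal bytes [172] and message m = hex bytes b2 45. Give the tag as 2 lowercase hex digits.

Key decimal bytes [172] = ac is 1 byte ≤ B = 3; zero-pad to 3 bytes: K' = ac 00 00.
K' ⊕ ipad = 9a 36 36.  K' ⊕ opad = f0 5c 5c.
Inner input = (K'⊕ipad) ∥ m = 9a 36 36 ∥ b2 45.
Inner hash: sum = 154+54+54+178+69 = 509; mod 256 = 253 → fd.
Outer input = (K'⊕opad) ∥ inner = f0 5c 5c ∥ fd.
Outer hash (tag): sum = 240+92+92+253 = 677; mod 256 = 165 → a5.

a5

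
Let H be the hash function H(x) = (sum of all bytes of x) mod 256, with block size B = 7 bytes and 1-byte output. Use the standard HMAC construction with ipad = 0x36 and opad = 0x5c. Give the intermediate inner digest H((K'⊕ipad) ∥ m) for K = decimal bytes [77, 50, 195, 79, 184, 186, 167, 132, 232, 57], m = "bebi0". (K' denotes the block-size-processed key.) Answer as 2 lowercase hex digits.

7f

Key decimal bytes [77, 50, 195, 79, 184, 186, 167, 132, 232, 57] = 4d 32 c3 4f b8 ba a7 84 e8 39 is 10 bytes > B = 7, so hash it first: H(key) = 4f, then zero-pad to 7 bytes: K' = 4f 00 00 00 00 00 00.
K' ⊕ ipad = 79 36 36 36 36 36 36.
Inner input = 79 36 36 36 36 36 36 ∥ 62 65 62 69 30.
Inner hash: sum = 121+54+54+54+54+54+54+98+101+98+105+48 = 895; mod 256 = 127 → 7f.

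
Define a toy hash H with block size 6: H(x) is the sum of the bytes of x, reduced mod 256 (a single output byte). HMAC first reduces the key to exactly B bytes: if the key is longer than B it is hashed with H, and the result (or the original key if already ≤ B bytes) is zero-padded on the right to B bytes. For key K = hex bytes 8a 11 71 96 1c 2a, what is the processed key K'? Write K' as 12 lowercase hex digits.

Key hex bytes 8a 11 71 96 1c 2a is exactly B = 6 bytes: K' = 8a 11 71 96 1c 2a.

8a1171961c2a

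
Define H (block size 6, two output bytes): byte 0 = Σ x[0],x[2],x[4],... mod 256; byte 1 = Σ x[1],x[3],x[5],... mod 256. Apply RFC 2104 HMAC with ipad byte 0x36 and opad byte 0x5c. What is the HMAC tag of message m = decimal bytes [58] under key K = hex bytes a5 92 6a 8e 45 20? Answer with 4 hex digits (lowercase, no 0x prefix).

Key hex bytes a5 92 6a 8e 45 20 is exactly B = 6 bytes: K' = a5 92 6a 8e 45 20.
K' ⊕ ipad = 93 a4 5c b8 73 16.  K' ⊕ opad = f9 ce 36 d2 19 7c.
Inner input = (K'⊕ipad) ∥ m = 93 a4 5c b8 73 16 ∥ 3a.
Inner hash: even-index sum = 412 mod 256 = 156; odd-index sum = 370 mod 256 = 114 → 9c 72.
Outer input = (K'⊕opad) ∥ inner = f9 ce 36 d2 19 7c ∥ 9c 72.
Outer hash (tag): even-index sum = 484 mod 256 = 228; odd-index sum = 654 mod 256 = 142 → e4 8e.

e48e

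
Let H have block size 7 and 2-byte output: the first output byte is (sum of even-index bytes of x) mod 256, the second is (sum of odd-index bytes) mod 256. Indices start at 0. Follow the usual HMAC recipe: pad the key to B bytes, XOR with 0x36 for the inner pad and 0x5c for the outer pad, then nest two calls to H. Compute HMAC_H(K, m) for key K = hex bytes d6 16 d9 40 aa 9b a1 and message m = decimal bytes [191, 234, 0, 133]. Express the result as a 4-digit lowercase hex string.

049e

Key hex bytes d6 16 d9 40 aa 9b a1 is exactly B = 7 bytes: K' = d6 16 d9 40 aa 9b a1.
K' ⊕ ipad = e0 20 ef 76 9c ad 97.  K' ⊕ opad = 8a 4a 85 1c f6 c7 fd.
Inner input = (K'⊕ipad) ∥ m = e0 20 ef 76 9c ad 97 ∥ bf ea 00 85.
Inner hash: even-index sum = 1137 mod 256 = 113; odd-index sum = 514 mod 256 = 2 → 71 02.
Outer input = (K'⊕opad) ∥ inner = 8a 4a 85 1c f6 c7 fd ∥ 71 02.
Outer hash (tag): even-index sum = 772 mod 256 = 4; odd-index sum = 414 mod 256 = 158 → 04 9e.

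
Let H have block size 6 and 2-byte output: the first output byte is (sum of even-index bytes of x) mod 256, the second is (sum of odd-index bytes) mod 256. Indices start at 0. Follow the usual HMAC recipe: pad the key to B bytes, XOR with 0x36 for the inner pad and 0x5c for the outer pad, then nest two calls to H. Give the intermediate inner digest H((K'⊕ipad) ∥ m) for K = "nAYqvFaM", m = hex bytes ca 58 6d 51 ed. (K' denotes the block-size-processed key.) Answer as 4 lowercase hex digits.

3888

Key "nAYqvFaM" = 6e 41 59 71 76 46 61 4d is 8 bytes > B = 6, so hash it first: H(key) = 9e 45, then zero-pad to 6 bytes: K' = 9e 45 00 00 00 00.
K' ⊕ ipad = a8 73 36 36 36 36.
Inner input = a8 73 36 36 36 36 ∥ ca 58 6d 51 ed.
Inner hash: even-index sum = 824 mod 256 = 56; odd-index sum = 392 mod 256 = 136 → 38 88.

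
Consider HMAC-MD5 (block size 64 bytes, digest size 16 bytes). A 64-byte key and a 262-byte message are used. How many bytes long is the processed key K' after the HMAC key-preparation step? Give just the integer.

64

Key is 64 ≤ 64 bytes, zero-padded: |K'| = 64.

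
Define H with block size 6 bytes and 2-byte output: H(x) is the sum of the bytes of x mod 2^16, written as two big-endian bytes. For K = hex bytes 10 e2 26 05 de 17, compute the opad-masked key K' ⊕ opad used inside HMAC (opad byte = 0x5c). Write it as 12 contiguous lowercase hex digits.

Key hex bytes 10 e2 26 05 de 17 is exactly B = 6 bytes: K' = 10 e2 26 05 de 17.
XOR each byte with 0x5c: 10⊕5c=4c, e2⊕5c=be, 26⊕5c=7a, 05⊕5c=59, de⊕5c=82, 17⊕5c=4b.

4cbe7a59824b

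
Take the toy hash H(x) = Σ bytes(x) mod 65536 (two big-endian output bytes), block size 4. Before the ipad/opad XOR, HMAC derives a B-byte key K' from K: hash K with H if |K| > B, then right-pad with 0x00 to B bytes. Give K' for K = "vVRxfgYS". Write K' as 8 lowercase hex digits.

030f0000

|K| = 8 > B = 4, so first hash the key.
H(K): sum = 118+86+82+120+102+103+89+83 = 783 → 03 0f.
Zero-pad H(K) = 03 0f to 4 bytes: K' = 03 0f 00 00.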